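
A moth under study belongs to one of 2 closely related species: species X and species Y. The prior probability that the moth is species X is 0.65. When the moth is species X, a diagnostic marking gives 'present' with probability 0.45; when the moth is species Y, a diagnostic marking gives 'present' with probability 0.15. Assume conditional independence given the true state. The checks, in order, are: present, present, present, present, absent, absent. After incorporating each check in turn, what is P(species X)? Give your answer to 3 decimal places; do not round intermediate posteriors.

After 'present': P(species X) = 0.45·0.6500 / (0.45·0.6500 + 0.15·0.3500) ≈ 0.8478
After 'present': P(species X) = 0.45·0.8478 / (0.45·0.8478 + 0.15·0.1522) ≈ 0.9435
After 'present': P(species X) = 0.45·0.9435 / (0.45·0.9435 + 0.15·0.0565) ≈ 0.9804
After 'present': P(species X) = 0.45·0.9804 / (0.45·0.9804 + 0.15·0.0196) ≈ 0.9934
After 'absent': P(species X) = 0.55·0.9934 / (0.55·0.9934 + 0.85·0.0066) ≈ 0.9898
After 'absent': P(species X) = 0.55·0.9898 / (0.55·0.9898 + 0.85·0.0102) ≈ 0.9844

0.984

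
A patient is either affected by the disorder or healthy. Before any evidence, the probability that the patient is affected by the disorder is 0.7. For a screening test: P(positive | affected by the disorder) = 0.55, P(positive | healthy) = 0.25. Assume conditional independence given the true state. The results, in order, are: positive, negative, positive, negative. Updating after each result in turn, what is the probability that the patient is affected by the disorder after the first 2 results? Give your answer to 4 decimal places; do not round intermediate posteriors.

After 'positive': P(affected) = 0.55·0.7000 / (0.55·0.7000 + 0.25·0.3000) ≈ 0.8370
After 'negative': P(affected) = 0.45·0.8370 / (0.45·0.8370 + 0.75·0.1630) ≈ 0.7549

0.7549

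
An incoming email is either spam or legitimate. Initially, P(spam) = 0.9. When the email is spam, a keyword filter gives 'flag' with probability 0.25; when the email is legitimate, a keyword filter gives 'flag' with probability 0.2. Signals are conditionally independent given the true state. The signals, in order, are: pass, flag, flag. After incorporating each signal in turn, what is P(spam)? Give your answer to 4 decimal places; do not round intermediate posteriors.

After 'pass': P(spam) = 0.75·0.9000 / (0.75·0.9000 + 0.8·0.1000) ≈ 0.8940
After 'flag': P(spam) = 0.25·0.8940 / (0.25·0.8940 + 0.2·0.1060) ≈ 0.9134
After 'flag': P(spam) = 0.25·0.9134 / (0.25·0.9134 + 0.2·0.0866) ≈ 0.9295

0.9295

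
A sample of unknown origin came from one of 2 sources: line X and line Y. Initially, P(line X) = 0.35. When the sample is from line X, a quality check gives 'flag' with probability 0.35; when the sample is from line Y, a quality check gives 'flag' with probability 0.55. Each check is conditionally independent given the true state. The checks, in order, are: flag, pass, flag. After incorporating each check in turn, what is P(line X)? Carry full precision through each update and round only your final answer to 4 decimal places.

Each posterior becomes the prior for the next update.
After 'flag': P(line X) = 0.35·0.3500 / (0.35·0.3500 + 0.55·0.6500) ≈ 0.2552
After 'pass': P(line X) = 0.65·0.2552 / (0.65·0.2552 + 0.45·0.7448) ≈ 0.3311
After 'flag': P(line X) = 0.35·0.3311 / (0.35·0.3311 + 0.55·0.6689) ≈ 0.2395

0.2395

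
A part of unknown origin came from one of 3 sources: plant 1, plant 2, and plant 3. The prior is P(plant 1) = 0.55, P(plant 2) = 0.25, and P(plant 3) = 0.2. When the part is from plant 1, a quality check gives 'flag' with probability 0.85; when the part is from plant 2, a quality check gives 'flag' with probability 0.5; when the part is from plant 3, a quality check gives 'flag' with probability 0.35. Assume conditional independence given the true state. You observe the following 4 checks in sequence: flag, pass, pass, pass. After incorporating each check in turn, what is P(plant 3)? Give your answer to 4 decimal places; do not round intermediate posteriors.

After 'flag': normaliser = 0.85·0.5500 + 0.5·0.2500 + 0.35·0.2000; P(plant 1) ≈ 0.7057, P(plant 2) ≈ 0.1887, P(plant 3) ≈ 0.1057
After 'pass': normaliser = 0.15·0.7057 + 0.5·0.1887 + 0.65·0.1057; P(plant 1) ≈ 0.3937, P(plant 2) ≈ 0.3509, P(plant 3) ≈ 0.2554
After 'pass': normaliser = 0.15·0.3937 + 0.5·0.3509 + 0.65·0.2554; P(plant 1) ≈ 0.1474, P(plant 2) ≈ 0.4380, P(plant 3) ≈ 0.4145
After 'pass': normaliser = 0.15·0.1474 + 0.5·0.4380 + 0.65·0.4145; P(plant 1) ≈ 0.0433, P(plant 2) ≈ 0.4289, P(plant 3) ≈ 0.5277

0.5277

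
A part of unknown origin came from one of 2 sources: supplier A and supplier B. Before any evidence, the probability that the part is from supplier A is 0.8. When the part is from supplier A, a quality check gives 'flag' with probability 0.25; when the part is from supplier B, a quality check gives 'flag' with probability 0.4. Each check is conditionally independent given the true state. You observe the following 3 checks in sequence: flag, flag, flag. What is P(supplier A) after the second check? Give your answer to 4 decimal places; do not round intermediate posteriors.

Each posterior becomes the prior for the next update.
After 'flag': P(supplier A) = 0.25·0.8000 / (0.25·0.8000 + 0.4·0.2000) ≈ 0.7143
After 'flag': P(supplier A) = 0.25·0.7143 / (0.25·0.7143 + 0.4·0.2857) ≈ 0.6098

0.6098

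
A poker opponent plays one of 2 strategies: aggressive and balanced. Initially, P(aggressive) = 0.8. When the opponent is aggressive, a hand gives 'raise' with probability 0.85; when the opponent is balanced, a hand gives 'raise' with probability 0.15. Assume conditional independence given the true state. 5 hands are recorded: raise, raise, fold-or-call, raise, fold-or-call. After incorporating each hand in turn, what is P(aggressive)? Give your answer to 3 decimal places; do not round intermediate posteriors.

After 'raise': P(aggressive) = 0.85·0.8000 / (0.85·0.8000 + 0.15·0.2000) ≈ 0.9577
After 'raise': P(aggressive) = 0.85·0.9577 / (0.85·0.9577 + 0.15·0.0423) ≈ 0.9923
After 'fold-or-call': P(aggressive) = 0.15·0.9923 / (0.15·0.9923 + 0.85·0.0077) ≈ 0.9577
After 'raise': P(aggressive) = 0.85·0.9577 / (0.85·0.9577 + 0.15·0.0423) ≈ 0.9923
After 'fold-or-call': P(aggressive) = 0.15·0.9923 / (0.15·0.9923 + 0.85·0.0077) ≈ 0.9577

0.958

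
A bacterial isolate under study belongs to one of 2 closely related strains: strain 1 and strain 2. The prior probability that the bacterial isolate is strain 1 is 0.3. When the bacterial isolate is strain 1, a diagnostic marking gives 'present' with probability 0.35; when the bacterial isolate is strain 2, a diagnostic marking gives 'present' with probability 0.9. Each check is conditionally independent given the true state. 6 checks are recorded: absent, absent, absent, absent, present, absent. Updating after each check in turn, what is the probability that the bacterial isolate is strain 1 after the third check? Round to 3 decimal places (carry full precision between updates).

After 'absent': P(strain 1) = 0.65·0.3000 / (0.65·0.3000 + 0.1·0.7000) ≈ 0.7358
After 'absent': P(strain 1) = 0.65·0.7358 / (0.65·0.7358 + 0.1·0.2642) ≈ 0.9477
After 'absent': P(strain 1) = 0.65·0.9477 / (0.65·0.9477 + 0.1·0.0523) ≈ 0.9916

0.992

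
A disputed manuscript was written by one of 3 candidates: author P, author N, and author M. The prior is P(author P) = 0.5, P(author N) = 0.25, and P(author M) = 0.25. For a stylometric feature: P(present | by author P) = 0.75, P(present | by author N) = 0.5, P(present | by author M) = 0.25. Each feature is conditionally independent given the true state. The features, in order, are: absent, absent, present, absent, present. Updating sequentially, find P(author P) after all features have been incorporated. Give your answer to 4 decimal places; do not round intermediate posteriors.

After 'absent': normaliser = 0.25·0.5000 + 0.5·0.2500 + 0.75·0.2500; P(author P) ≈ 0.2857, P(author N) ≈ 0.2857, P(author M) ≈ 0.4286
After 'absent': normaliser = 0.25·0.2857 + 0.5·0.2857 + 0.75·0.4286; P(author P) ≈ 0.1333, P(author N) ≈ 0.2667, P(author M) ≈ 0.6000
After 'present': normaliser = 0.75·0.1333 + 0.5·0.2667 + 0.25·0.6000; P(author P) ≈ 0.2609, P(author N) ≈ 0.3478, P(author M) ≈ 0.3913
After 'absent': normaliser = 0.25·0.2609 + 0.5·0.3478 + 0.75·0.3913; P(author P) ≈ 0.1224, P(author N) ≈ 0.3265, P(author M) ≈ 0.5510
After 'present': normaliser = 0.75·0.1224 + 0.5·0.3265 + 0.25·0.5510; P(author P) ≈ 0.2338, P(author N) ≈ 0.4156, P(author M) ≈ 0.3506

0.2338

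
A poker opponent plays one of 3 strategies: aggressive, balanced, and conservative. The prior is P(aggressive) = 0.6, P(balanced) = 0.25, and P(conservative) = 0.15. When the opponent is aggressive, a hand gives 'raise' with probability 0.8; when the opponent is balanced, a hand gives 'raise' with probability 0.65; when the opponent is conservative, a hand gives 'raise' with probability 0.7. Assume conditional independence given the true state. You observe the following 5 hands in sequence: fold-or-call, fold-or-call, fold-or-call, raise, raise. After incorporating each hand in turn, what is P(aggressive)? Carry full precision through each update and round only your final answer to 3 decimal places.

0.320

After 'fold-or-call': normaliser = 0.2·0.6000 + 0.35·0.2500 + 0.3·0.1500; P(aggressive) ≈ 0.4752, P(balanced) ≈ 0.3465, P(conservative) ≈ 0.1782
After 'fold-or-call': normaliser = 0.2·0.4752 + 0.35·0.3465 + 0.3·0.1782; P(aggressive) ≈ 0.3523, P(balanced) ≈ 0.4495, P(conservative) ≈ 0.1982
After 'fold-or-call': normaliser = 0.2·0.3523 + 0.35·0.4495 + 0.3·0.1982; P(aggressive) ≈ 0.2453, P(balanced) ≈ 0.5477, P(conservative) ≈ 0.2070
After 'raise': normaliser = 0.8·0.2453 + 0.65·0.5477 + 0.7·0.2070; P(aggressive) ≈ 0.2815, P(balanced) ≈ 0.5107, P(conservative) ≈ 0.2078
After 'raise': normaliser = 0.8·0.2815 + 0.65·0.5107 + 0.7·0.2078; P(aggressive) ≈ 0.3205, P(balanced) ≈ 0.4725, P(conservative) ≈ 0.2070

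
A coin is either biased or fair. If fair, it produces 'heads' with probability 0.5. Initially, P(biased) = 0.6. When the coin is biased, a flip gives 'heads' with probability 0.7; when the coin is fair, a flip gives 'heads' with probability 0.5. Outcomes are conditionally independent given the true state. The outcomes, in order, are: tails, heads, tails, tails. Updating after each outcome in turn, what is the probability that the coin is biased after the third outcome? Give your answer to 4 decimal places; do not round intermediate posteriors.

Each posterior becomes the prior for the next update.
After 'tails': P(biased) = 0.3·0.6000 / (0.3·0.6000 + 0.5·0.4000) ≈ 0.4737
After 'heads': P(biased) = 0.7·0.4737 / (0.7·0.4737 + 0.5·0.5263) ≈ 0.5575
After 'tails': P(biased) = 0.3·0.5575 / (0.3·0.5575 + 0.5·0.4425) ≈ 0.4305

0.4305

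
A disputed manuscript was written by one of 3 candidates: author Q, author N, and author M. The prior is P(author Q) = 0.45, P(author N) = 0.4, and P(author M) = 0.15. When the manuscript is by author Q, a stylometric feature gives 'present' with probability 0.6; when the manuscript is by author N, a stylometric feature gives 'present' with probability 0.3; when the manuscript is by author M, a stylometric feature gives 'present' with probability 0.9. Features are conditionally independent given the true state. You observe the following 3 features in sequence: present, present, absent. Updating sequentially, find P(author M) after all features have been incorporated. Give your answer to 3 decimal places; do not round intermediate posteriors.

After 'present': normaliser = 0.6·0.4500 + 0.3·0.4000 + 0.9·0.1500; P(author Q) ≈ 0.5143, P(author N) ≈ 0.2286, P(author M) ≈ 0.2571
After 'present': normaliser = 0.6·0.5143 + 0.3·0.2286 + 0.9·0.2571; P(author Q) ≈ 0.5070, P(author N) ≈ 0.1127, P(author M) ≈ 0.3803
After 'absent': normaliser = 0.4·0.5070 + 0.7·0.1127 + 0.1·0.3803; P(author Q) ≈ 0.6344, P(author N) ≈ 0.2467, P(author M) ≈ 0.1189

0.119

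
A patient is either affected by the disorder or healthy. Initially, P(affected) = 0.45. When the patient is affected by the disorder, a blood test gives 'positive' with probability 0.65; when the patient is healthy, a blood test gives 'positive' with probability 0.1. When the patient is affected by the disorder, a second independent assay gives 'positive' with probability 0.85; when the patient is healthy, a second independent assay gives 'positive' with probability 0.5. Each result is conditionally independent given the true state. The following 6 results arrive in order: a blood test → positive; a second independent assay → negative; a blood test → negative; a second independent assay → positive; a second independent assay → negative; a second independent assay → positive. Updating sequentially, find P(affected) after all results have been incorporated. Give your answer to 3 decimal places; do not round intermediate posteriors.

Each posterior becomes the prior for the next update.
After a blood test='positive': P(affected) = 0.65·0.4500 / (0.65·0.4500 + 0.1·0.5500) ≈ 0.8417
After a second independent assay='negative': P(affected) = 0.15·0.8417 / (0.15·0.8417 + 0.5·0.1583) ≈ 0.6147
After a blood test='negative': P(affected) = 0.35·0.6147 / (0.35·0.6147 + 0.9·0.3853) ≈ 0.3829
After a second independent assay='positive': P(affected) = 0.85·0.3829 / (0.85·0.3829 + 0.5·0.6171) ≈ 0.5133
After a second independent assay='negative': P(affected) = 0.15·0.5133 / (0.15·0.5133 + 0.5·0.4867) ≈ 0.2404
After a second independent assay='positive': P(affected) = 0.85·0.2404 / (0.85·0.2404 + 0.5·0.7596) ≈ 0.3498

0.350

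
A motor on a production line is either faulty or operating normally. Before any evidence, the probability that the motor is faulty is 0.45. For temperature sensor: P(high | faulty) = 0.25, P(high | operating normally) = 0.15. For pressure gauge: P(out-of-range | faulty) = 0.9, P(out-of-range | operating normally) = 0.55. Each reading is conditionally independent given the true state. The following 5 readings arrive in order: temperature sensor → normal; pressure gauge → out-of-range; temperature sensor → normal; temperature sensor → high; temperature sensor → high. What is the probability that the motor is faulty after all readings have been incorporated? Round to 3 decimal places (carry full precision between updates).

After temperature sensor='normal': P(faulty) = 0.75·0.4500 / (0.75·0.4500 + 0.85·0.5500) ≈ 0.4193
After pressure gauge='out-of-range': P(faulty) = 0.9·0.4193 / (0.9·0.4193 + 0.55·0.5807) ≈ 0.5416
After temperature sensor='normal': P(faulty) = 0.75·0.5416 / (0.75·0.5416 + 0.85·0.4584) ≈ 0.5104
After temperature sensor='high': P(faulty) = 0.25·0.5104 / (0.25·0.5104 + 0.15·0.4896) ≈ 0.6347
After temperature sensor='high': P(faulty) = 0.25·0.6347 / (0.25·0.6347 + 0.15·0.3653) ≈ 0.7433

0.743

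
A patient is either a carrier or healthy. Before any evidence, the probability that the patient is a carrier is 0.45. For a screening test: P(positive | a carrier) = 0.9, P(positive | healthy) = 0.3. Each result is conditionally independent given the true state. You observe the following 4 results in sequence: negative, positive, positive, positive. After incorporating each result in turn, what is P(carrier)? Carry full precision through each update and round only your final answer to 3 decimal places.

After 'negative': P(carrier) = 0.1·0.4500 / (0.1·0.4500 + 0.7·0.5500) ≈ 0.1047
After 'positive': P(carrier) = 0.9·0.1047 / (0.9·0.1047 + 0.3·0.8953) ≈ 0.2596
After 'positive': P(carrier) = 0.9·0.2596 / (0.9·0.2596 + 0.3·0.7404) ≈ 0.5127
After 'positive': P(carrier) = 0.9·0.5127 / (0.9·0.5127 + 0.3·0.4873) ≈ 0.7594

0.759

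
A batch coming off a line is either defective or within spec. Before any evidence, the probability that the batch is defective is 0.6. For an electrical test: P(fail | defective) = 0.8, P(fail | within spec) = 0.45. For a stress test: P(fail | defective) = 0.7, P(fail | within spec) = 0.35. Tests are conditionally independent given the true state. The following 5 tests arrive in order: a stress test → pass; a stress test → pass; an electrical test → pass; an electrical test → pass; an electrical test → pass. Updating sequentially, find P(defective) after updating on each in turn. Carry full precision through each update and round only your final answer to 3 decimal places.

0.015

After a stress test='pass': P(defective) = 0.3·0.6000 / (0.3·0.6000 + 0.65·0.4000) ≈ 0.4091
After a stress test='pass': P(defective) = 0.3·0.4091 / (0.3·0.4091 + 0.65·0.5909) ≈ 0.2422
After an electrical test='pass': P(defective) = 0.2·0.2422 / (0.2·0.2422 + 0.55·0.7578) ≈ 0.1041
After an electrical test='pass': P(defective) = 0.2·0.1041 / (0.2·0.1041 + 0.55·0.8959) ≈ 0.0405
After an electrical test='pass': P(defective) = 0.2·0.0405 / (0.2·0.0405 + 0.55·0.9595) ≈ 0.0151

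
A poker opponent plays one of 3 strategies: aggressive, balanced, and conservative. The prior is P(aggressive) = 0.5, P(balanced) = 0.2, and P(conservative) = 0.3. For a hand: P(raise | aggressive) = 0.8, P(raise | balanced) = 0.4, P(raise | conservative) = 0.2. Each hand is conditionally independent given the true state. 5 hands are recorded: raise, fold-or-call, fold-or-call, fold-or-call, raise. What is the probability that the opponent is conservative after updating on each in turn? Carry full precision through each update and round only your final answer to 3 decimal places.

0.393

Apply Bayes' rule sequentially, carrying P(conservative) forward.
After 'raise': normaliser = 0.8·0.5000 + 0.4·0.2000 + 0.2·0.3000; P(aggressive) ≈ 0.7407, P(balanced) ≈ 0.1481, P(conservative) ≈ 0.1111
After 'fold-or-call': normaliser = 0.2·0.7407 + 0.6·0.1481 + 0.8·0.1111; P(aggressive) ≈ 0.4545, P(balanced) ≈ 0.2727, P(conservative) ≈ 0.2727
After 'fold-or-call': normaliser = 0.2·0.4545 + 0.6·0.2727 + 0.8·0.2727; P(aggressive) ≈ 0.1923, P(balanced) ≈ 0.3462, P(conservative) ≈ 0.4615
After 'fold-or-call': normaliser = 0.2·0.1923 + 0.6·0.3462 + 0.8·0.4615; P(aggressive) ≈ 0.0625, P(balanced) ≈ 0.3375, P(conservative) ≈ 0.6000
After 'raise': normaliser = 0.8·0.0625 + 0.4·0.3375 + 0.2·0.6000; P(aggressive) ≈ 0.1639, P(balanced) ≈ 0.4426, P(conservative) ≈ 0.3934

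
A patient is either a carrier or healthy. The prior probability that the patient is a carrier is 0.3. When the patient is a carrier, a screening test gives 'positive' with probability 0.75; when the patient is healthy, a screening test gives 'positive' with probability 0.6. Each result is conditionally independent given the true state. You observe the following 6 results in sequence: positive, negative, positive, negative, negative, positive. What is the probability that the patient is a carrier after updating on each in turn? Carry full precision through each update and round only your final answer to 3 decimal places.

0.170

After 'positive': P(carrier) = 0.75·0.3000 / (0.75·0.3000 + 0.6·0.7000) ≈ 0.3488
After 'negative': P(carrier) = 0.25·0.3488 / (0.25·0.3488 + 0.4·0.6512) ≈ 0.2508
After 'positive': P(carrier) = 0.75·0.2508 / (0.75·0.2508 + 0.6·0.7492) ≈ 0.2950
After 'negative': P(carrier) = 0.25·0.2950 / (0.25·0.2950 + 0.4·0.7050) ≈ 0.2073
After 'negative': P(carrier) = 0.25·0.2073 / (0.25·0.2073 + 0.4·0.7927) ≈ 0.1405
After 'positive': P(carrier) = 0.75·0.1405 / (0.75·0.1405 + 0.6·0.8595) ≈ 0.1697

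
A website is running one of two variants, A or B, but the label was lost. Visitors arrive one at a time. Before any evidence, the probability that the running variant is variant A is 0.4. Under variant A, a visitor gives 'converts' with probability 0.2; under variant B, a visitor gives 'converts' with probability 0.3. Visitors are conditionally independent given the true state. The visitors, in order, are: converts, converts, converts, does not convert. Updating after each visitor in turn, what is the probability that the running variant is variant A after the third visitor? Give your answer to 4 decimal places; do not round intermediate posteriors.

Each posterior becomes the prior for the next update.
After 'converts': P(A) = 0.2·0.4000 / (0.2·0.4000 + 0.3·0.6000) ≈ 0.3077
After 'converts': P(A) = 0.2·0.3077 / (0.2·0.3077 + 0.3·0.6923) ≈ 0.2286
After 'converts': P(A) = 0.2·0.2286 / (0.2·0.2286 + 0.3·0.7714) ≈ 0.1649

0.1649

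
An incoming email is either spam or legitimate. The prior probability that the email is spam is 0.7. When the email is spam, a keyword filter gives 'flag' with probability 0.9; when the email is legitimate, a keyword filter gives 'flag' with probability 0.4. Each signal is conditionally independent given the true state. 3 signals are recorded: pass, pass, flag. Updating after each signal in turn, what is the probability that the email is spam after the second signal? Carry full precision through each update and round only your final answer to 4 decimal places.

Each posterior becomes the prior for the next update.
After 'pass': P(spam) = 0.1·0.7000 / (0.1·0.7000 + 0.6·0.3000) ≈ 0.2800
After 'pass': P(spam) = 0.1·0.2800 / (0.1·0.2800 + 0.6·0.7200) ≈ 0.0609

0.0609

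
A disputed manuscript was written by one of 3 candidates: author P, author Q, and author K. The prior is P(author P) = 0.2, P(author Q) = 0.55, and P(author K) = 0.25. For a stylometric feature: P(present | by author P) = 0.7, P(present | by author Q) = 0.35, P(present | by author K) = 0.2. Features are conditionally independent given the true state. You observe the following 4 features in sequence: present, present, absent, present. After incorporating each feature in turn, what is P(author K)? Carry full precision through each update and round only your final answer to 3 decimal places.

0.043

After 'present': normaliser = 0.7·0.2000 + 0.35·0.5500 + 0.2·0.2500; P(author P) ≈ 0.3660, P(author Q) ≈ 0.5033, P(author K) ≈ 0.1307
After 'present': normaliser = 0.7·0.3660 + 0.35·0.5033 + 0.2·0.1307; P(author P) ≈ 0.5588, P(author Q) ≈ 0.3842, P(author K) ≈ 0.0570
After 'absent': normaliser = 0.3·0.5588 + 0.65·0.3842 + 0.8·0.0570; P(author P) ≈ 0.3621, P(author Q) ≈ 0.5394, P(author K) ≈ 0.0985
After 'present': normaliser = 0.7·0.3621 + 0.35·0.5394 + 0.2·0.0985; P(author P) ≈ 0.5487, P(author Q) ≈ 0.4087, P(author K) ≈ 0.0427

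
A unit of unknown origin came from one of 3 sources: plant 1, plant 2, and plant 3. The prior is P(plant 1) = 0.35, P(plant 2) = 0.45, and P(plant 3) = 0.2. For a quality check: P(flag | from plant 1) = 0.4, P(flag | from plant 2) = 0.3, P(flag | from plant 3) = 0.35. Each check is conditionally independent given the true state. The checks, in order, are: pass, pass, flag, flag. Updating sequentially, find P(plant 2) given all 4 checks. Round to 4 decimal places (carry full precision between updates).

0.3941

Each posterior becomes the prior for the next update.
After 'pass': normaliser = 0.6·0.3500 + 0.7·0.4500 + 0.65·0.2000; P(plant 1) ≈ 0.3206, P(plant 2) ≈ 0.4809, P(plant 3) ≈ 0.1985
After 'pass': normaliser = 0.6·0.3206 + 0.7·0.4809 + 0.65·0.1985; P(plant 1) ≈ 0.2923, P(plant 2) ≈ 0.5116, P(plant 3) ≈ 0.1961
After 'flag': normaliser = 0.4·0.2923 + 0.3·0.5116 + 0.35·0.1961; P(plant 1) ≈ 0.3449, P(plant 2) ≈ 0.4527, P(plant 3) ≈ 0.2024
After 'flag': normaliser = 0.4·0.3449 + 0.3·0.4527 + 0.35·0.2024; P(plant 1) ≈ 0.4003, P(plant 2) ≈ 0.3941, P(plant 3) ≈ 0.2056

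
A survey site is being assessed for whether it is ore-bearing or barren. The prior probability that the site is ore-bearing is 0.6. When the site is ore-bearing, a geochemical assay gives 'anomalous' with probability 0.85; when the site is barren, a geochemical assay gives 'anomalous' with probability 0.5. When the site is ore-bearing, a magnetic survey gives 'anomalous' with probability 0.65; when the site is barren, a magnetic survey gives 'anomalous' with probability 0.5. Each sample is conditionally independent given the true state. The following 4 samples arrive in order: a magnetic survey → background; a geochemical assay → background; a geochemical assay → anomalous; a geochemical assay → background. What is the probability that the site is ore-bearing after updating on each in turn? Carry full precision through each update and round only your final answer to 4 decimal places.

0.1384

Each posterior becomes the prior for the next update.
After a magnetic survey='background': P(ore) = 0.35·0.6000 / (0.35·0.6000 + 0.5·0.4000) ≈ 0.5122
After a geochemical assay='background': P(ore) = 0.15·0.5122 / (0.15·0.5122 + 0.5·0.4878) ≈ 0.2395
After a geochemical assay='anomalous': P(ore) = 0.85·0.2395 / (0.85·0.2395 + 0.5·0.7605) ≈ 0.3487
After a geochemical assay='background': P(ore) = 0.15·0.3487 / (0.15·0.3487 + 0.5·0.6513) ≈ 0.1384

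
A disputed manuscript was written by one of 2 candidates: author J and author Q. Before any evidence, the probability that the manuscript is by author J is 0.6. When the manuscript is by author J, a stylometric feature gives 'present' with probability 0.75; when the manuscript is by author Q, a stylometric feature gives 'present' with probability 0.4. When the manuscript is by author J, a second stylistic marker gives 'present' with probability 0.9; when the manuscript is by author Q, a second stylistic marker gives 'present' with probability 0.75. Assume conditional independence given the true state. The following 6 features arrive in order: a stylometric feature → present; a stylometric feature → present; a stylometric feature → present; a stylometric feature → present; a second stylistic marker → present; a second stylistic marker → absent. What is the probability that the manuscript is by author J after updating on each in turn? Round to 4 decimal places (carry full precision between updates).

After a stylometric feature='present': P(author J) = 0.75·0.6000 / (0.75·0.6000 + 0.4·0.4000) ≈ 0.7377
After a stylometric feature='present': P(author J) = 0.75·0.7377 / (0.75·0.7377 + 0.4·0.2623) ≈ 0.8406
After a stylometric feature='present': P(author J) = 0.75·0.8406 / (0.75·0.8406 + 0.4·0.1594) ≈ 0.9082
After a stylometric feature='present': P(author J) = 0.75·0.9082 / (0.75·0.9082 + 0.4·0.0918) ≈ 0.9488
After a second stylistic marker='present': P(author J) = 0.9·0.9488 / (0.9·0.9488 + 0.75·0.0512) ≈ 0.9570
After a second stylistic marker='absent': P(author J) = 0.1·0.9570 / (0.1·0.9570 + 0.25·0.0430) ≈ 0.8990

0.8990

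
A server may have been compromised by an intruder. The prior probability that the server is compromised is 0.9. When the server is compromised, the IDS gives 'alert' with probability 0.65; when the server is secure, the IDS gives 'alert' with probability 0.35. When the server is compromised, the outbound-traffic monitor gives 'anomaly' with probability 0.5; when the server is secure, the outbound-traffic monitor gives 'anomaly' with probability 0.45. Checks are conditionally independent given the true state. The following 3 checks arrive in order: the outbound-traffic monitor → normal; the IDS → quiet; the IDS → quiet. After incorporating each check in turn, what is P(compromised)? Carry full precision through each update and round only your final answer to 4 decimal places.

0.7035

After the outbound-traffic monitor='normal': P(compromised) = 0.5·0.9000 / (0.5·0.9000 + 0.55·0.1000) ≈ 0.8911
After the IDS='quiet': P(compromised) = 0.35·0.8911 / (0.35·0.8911 + 0.65·0.1089) ≈ 0.8150
After the IDS='quiet': P(compromised) = 0.35·0.8150 / (0.35·0.8150 + 0.65·0.1850) ≈ 0.7035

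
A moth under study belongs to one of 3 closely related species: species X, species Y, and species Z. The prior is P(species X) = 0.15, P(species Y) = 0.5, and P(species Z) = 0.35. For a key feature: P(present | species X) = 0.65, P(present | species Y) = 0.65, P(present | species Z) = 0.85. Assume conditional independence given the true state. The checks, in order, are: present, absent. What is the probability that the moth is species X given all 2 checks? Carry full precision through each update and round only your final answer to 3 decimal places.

0.177

After 'present': normaliser = 0.65·0.1500 + 0.65·0.5000 + 0.85·0.3500; P(species X) ≈ 0.1354, P(species Y) ≈ 0.4514, P(species Z) ≈ 0.4132
After 'absent': normaliser = 0.35·0.1354 + 0.35·0.4514 + 0.15·0.4132; P(species X) ≈ 0.1773, P(species Y) ≈ 0.5909, P(species Z) ≈ 0.2318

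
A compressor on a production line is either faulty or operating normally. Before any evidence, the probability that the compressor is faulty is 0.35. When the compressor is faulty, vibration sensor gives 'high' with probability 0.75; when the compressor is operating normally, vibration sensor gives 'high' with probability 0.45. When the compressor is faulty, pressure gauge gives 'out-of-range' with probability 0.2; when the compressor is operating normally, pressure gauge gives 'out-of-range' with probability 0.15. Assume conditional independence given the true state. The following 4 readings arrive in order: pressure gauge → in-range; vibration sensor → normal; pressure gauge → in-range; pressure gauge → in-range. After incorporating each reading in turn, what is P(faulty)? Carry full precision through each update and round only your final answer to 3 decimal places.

0.169

After pressure gauge='in-range': P(faulty) = 0.8·0.3500 / (0.8·0.3500 + 0.85·0.6500) ≈ 0.3363
After vibration sensor='normal': P(faulty) = 0.25·0.3363 / (0.25·0.3363 + 0.55·0.6637) ≈ 0.1872
After pressure gauge='in-range': P(faulty) = 0.8·0.1872 / (0.8·0.1872 + 0.85·0.8128) ≈ 0.1782
After pressure gauge='in-range': P(faulty) = 0.8·0.1782 / (0.8·0.1782 + 0.85·0.8218) ≈ 0.1695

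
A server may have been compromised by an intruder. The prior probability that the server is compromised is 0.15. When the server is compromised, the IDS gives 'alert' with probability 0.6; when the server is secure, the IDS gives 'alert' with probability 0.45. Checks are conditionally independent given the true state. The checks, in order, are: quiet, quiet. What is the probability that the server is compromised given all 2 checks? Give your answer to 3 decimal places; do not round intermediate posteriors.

0.085

After 'quiet': P(compromised) = 0.4·0.1500 / (0.4·0.1500 + 0.55·0.8500) ≈ 0.1137
After 'quiet': P(compromised) = 0.4·0.1137 / (0.4·0.1137 + 0.55·0.8863) ≈ 0.0854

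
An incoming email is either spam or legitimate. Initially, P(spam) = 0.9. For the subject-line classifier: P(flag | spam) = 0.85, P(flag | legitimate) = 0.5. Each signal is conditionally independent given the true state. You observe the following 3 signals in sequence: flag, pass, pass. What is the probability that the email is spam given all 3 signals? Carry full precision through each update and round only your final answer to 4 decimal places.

0.5793

After 'flag': P(spam) = 0.85·0.9000 / (0.85·0.9000 + 0.5·0.1000) ≈ 0.9387
After 'pass': P(spam) = 0.15·0.9387 / (0.15·0.9387 + 0.5·0.0613) ≈ 0.8211
After 'pass': P(spam) = 0.15·0.8211 / (0.15·0.8211 + 0.5·0.1789) ≈ 0.5793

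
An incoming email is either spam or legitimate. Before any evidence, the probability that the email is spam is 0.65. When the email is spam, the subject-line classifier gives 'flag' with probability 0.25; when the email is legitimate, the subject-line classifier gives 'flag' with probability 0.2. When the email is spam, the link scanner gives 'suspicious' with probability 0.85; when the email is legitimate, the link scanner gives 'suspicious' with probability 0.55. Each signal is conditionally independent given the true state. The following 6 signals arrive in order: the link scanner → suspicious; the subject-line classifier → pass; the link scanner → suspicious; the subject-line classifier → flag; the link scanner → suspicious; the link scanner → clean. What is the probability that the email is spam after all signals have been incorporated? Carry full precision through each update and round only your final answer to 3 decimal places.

0.728

Each posterior becomes the prior for the next update.
After the link scanner='suspicious': P(spam) = 0.85·0.6500 / (0.85·0.6500 + 0.55·0.3500) ≈ 0.7416
After the subject-line classifier='pass': P(spam) = 0.75·0.7416 / (0.75·0.7416 + 0.8·0.2584) ≈ 0.7291
After the link scanner='suspicious': P(spam) = 0.85·0.7291 / (0.85·0.7291 + 0.55·0.2709) ≈ 0.8061
After the subject-line classifier='flag': P(spam) = 0.25·0.8061 / (0.25·0.8061 + 0.2·0.1939) ≈ 0.8387
After the link scanner='suspicious': P(spam) = 0.85·0.8387 / (0.85·0.8387 + 0.55·0.1613) ≈ 0.8893
After the link scanner='clean': P(spam) = 0.15·0.8893 / (0.15·0.8893 + 0.45·0.1107) ≈ 0.7281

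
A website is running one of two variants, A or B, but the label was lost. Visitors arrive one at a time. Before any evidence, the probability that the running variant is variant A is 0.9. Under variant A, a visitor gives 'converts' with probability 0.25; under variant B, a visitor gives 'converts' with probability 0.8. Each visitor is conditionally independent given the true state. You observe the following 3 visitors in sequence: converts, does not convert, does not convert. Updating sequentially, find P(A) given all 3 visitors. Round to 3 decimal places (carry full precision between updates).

0.975

After 'converts': P(A) = 0.25·0.9000 / (0.25·0.9000 + 0.8·0.1000) ≈ 0.7377
After 'does not convert': P(A) = 0.75·0.7377 / (0.75·0.7377 + 0.2·0.2623) ≈ 0.9134
After 'does not convert': P(A) = 0.75·0.9134 / (0.75·0.9134 + 0.2·0.0866) ≈ 0.9753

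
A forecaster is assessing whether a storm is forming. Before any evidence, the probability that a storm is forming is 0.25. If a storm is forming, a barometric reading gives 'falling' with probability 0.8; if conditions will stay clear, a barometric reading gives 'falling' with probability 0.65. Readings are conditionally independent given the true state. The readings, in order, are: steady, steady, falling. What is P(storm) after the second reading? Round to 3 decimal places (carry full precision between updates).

0.098

After 'steady': P(storm) = 0.2·0.2500 / (0.2·0.2500 + 0.35·0.7500) ≈ 0.1600
After 'steady': P(storm) = 0.2·0.1600 / (0.2·0.1600 + 0.35·0.8400) ≈ 0.0982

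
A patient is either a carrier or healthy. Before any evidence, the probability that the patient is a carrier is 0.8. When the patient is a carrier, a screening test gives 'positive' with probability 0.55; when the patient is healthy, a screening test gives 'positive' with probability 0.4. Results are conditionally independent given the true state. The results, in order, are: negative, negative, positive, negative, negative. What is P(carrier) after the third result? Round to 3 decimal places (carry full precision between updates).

0.756

After 'negative': P(carrier) = 0.45·0.8000 / (0.45·0.8000 + 0.6·0.2000) ≈ 0.7500
After 'negative': P(carrier) = 0.45·0.7500 / (0.45·0.7500 + 0.6·0.2500) ≈ 0.6923
After 'positive': P(carrier) = 0.55·0.6923 / (0.55·0.6923 + 0.4·0.3077) ≈ 0.7557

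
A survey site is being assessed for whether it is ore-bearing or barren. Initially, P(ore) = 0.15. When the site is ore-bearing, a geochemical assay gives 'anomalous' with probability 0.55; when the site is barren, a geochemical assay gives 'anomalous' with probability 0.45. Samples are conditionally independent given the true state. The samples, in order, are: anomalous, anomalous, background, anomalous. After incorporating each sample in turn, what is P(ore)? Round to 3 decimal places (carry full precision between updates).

0.209

After 'anomalous': P(ore) = 0.55·0.1500 / (0.55·0.1500 + 0.45·0.8500) ≈ 0.1774
After 'anomalous': P(ore) = 0.55·0.1774 / (0.55·0.1774 + 0.45·0.8226) ≈ 0.2086
After 'background': P(ore) = 0.45·0.2086 / (0.45·0.2086 + 0.55·0.7914) ≈ 0.1774
After 'anomalous': P(ore) = 0.55·0.1774 / (0.55·0.1774 + 0.45·0.8226) ≈ 0.2086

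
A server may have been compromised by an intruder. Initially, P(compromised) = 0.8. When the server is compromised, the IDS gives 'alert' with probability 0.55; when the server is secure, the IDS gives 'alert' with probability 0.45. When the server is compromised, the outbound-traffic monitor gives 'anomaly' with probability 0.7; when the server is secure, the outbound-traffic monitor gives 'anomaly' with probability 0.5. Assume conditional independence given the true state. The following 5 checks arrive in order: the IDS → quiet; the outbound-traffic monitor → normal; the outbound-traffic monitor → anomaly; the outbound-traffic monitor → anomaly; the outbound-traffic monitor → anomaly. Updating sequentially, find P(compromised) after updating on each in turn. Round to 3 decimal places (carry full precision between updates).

0.843

Each posterior becomes the prior for the next update.
After the IDS='quiet': P(compromised) = 0.45·0.8000 / (0.45·0.8000 + 0.55·0.2000) ≈ 0.7660
After the outbound-traffic monitor='normal': P(compromised) = 0.3·0.7660 / (0.3·0.7660 + 0.5·0.2340) ≈ 0.6626
After the outbound-traffic monitor='anomaly': P(compromised) = 0.7·0.6626 / (0.7·0.6626 + 0.5·0.3374) ≈ 0.7333
After the outbound-traffic monitor='anomaly': P(compromised) = 0.7·0.7333 / (0.7·0.7333 + 0.5·0.2667) ≈ 0.7938
After the outbound-traffic monitor='anomaly': P(compromised) = 0.7·0.7938 / (0.7·0.7938 + 0.5·0.2062) ≈ 0.8435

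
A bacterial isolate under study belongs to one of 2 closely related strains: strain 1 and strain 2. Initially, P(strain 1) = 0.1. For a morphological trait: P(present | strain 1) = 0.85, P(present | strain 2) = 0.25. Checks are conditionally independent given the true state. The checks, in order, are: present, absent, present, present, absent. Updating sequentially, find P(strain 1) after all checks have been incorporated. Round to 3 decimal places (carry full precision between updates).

After 'present': P(strain 1) = 0.85·0.1000 / (0.85·0.1000 + 0.25·0.9000) ≈ 0.2742
After 'absent': P(strain 1) = 0.15·0.2742 / (0.15·0.2742 + 0.75·0.7258) ≈ 0.0702
After 'present': P(strain 1) = 0.85·0.0702 / (0.85·0.0702 + 0.25·0.9298) ≈ 0.2044
After 'present': P(strain 1) = 0.85·0.2044 / (0.85·0.2044 + 0.25·0.7956) ≈ 0.4662
After 'absent': P(strain 1) = 0.15·0.4662 / (0.15·0.4662 + 0.75·0.5338) ≈ 0.1487

0.149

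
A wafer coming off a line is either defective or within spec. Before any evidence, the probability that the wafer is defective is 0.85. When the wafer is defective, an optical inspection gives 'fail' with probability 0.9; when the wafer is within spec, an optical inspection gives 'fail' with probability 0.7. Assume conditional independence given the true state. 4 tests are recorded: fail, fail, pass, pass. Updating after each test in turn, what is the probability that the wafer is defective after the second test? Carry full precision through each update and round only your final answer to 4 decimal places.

0.9035

Apply Bayes' rule sequentially, carrying P(defective) forward.
After 'fail': P(defective) = 0.9·0.8500 / (0.9·0.8500 + 0.7·0.1500) ≈ 0.8793
After 'fail': P(defective) = 0.9·0.8793 / (0.9·0.8793 + 0.7·0.1207) ≈ 0.9035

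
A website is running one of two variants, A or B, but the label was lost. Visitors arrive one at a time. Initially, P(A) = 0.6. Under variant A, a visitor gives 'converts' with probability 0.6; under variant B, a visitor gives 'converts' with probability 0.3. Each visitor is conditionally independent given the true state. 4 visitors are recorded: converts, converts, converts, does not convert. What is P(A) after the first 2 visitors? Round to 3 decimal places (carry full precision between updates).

0.857

After 'converts': P(A) = 0.6·0.6000 / (0.6·0.6000 + 0.3·0.4000) ≈ 0.7500
After 'converts': P(A) = 0.6·0.7500 / (0.6·0.7500 + 0.3·0.2500) ≈ 0.8571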